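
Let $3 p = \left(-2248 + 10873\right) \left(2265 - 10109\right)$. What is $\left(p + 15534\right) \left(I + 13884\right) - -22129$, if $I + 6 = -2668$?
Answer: $-252628156731$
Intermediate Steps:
$I = -2674$ ($I = -6 - 2668 = -2674$)
$p = -22551500$ ($p = \frac{\left(-2248 + 10873\right) \left(2265 - 10109\right)}{3} = \frac{8625 \left(-7844\right)}{3} = \frac{1}{3} \left(-67654500\right) = -22551500$)
$\left(p + 15534\right) \left(I + 13884\right) - -22129 = \left(-22551500 + 15534\right) \left(-2674 + 13884\right) - -22129 = \left(-22535966\right) 11210 + 22129 = -252628178860 + 22129 = -252628156731$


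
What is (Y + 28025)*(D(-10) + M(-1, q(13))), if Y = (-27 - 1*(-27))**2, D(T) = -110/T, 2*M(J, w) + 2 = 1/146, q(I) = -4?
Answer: 81861025/292 ≈ 2.8035e+5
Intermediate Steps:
M(J, w) = -291/292 (M(J, w) = -1 + (1/2)/146 = -1 + (1/2)*(1/146) = -1 + 1/292 = -291/292)
Y = 0 (Y = (-27 + 27)**2 = 0**2 = 0)
(Y + 28025)*(D(-10) + M(-1, q(13))) = (0 + 28025)*(-110/(-10) - 291/292) = 28025*(-110*(-1/10) - 291/292) = 28025*(11 - 291/292) = 28025*(2921/292) = 81861025/292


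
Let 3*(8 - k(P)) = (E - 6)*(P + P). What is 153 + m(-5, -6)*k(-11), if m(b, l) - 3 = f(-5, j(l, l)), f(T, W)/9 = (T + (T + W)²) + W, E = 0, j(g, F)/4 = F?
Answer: -263043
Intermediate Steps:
j(g, F) = 4*F
k(P) = 8 + 4*P (k(P) = 8 - (0 - 6)*(P + P)/3 = 8 - (-2)*2*P = 8 - (-4)*P = 8 + 4*P)
f(T, W) = 9*T + 9*W + 9*(T + W)² (f(T, W) = 9*((T + (T + W)²) + W) = 9*(T + W + (T + W)²) = 9*T + 9*W + 9*(T + W)²)
m(b, l) = -42 + 9*(-5 + 4*l)² + 36*l (m(b, l) = 3 + (9*(-5) + 9*(4*l) + 9*(-5 + 4*l)²) = 3 + (-45 + 36*l + 9*(-5 + 4*l)²) = 3 + (-45 + 9*(-5 + 4*l)² + 36*l) = -42 + 9*(-5 + 4*l)² + 36*l)
153 + m(-5, -6)*k(-11) = 153 + (183 - 324*(-6) + 144*(-6)²)*(8 + 4*(-11)) = 153 + (183 + 1944 + 144*36)*(8 - 44) = 153 + (183 + 1944 + 5184)*(-36) = 153 + 7311*(-36) = 153 - 263196 = -263043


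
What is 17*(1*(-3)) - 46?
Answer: -97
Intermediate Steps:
17*(1*(-3)) - 46 = 17*(-3) - 46 = -51 - 46 = -97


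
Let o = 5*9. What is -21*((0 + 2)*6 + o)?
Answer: -1197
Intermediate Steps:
o = 45
-21*((0 + 2)*6 + o) = -21*((0 + 2)*6 + 45) = -21*(2*6 + 45) = -21*(12 + 45) = -21*57 = -1197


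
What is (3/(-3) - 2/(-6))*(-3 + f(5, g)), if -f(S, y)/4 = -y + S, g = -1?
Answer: 18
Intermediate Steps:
f(S, y) = -4*S + 4*y (f(S, y) = -4*(-y + S) = -4*(S - y) = -4*S + 4*y)
(3/(-3) - 2/(-6))*(-3 + f(5, g)) = (3/(-3) - 2/(-6))*(-3 + (-4*5 + 4*(-1))) = (3*(-⅓) - 2*(-⅙))*(-3 + (-20 - 4)) = (-1 + ⅓)*(-3 - 24) = -⅔*(-27) = 18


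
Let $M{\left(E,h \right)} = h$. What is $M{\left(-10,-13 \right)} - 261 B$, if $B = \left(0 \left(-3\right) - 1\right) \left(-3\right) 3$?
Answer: $-2362$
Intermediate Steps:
$B = 9$ ($B = \left(0 - 1\right) \left(-3\right) 3 = \left(-1\right) \left(-3\right) 3 = 3 \cdot 3 = 9$)
$M{\left(-10,-13 \right)} - 261 B = -13 - 2349 = -2362$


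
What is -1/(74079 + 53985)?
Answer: -1/128064 ≈ -7.8086e-6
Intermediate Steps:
-1/(74079 + 53985) = -1/128064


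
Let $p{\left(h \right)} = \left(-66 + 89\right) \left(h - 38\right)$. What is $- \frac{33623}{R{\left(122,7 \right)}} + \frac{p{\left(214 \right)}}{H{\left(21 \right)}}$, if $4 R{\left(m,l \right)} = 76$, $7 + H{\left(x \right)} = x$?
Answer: $- \frac{196905}{133} \approx -1480.5$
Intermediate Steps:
$H{\left(x \right)} = -7 + x$
$R{\left(m,l \right)} = 19$ ($R{\left(m,l \right)} = \frac{1}{4} \cdot 76 = 19$)
$p{\left(h \right)} = -874 + 23 h$ ($p{\left(h \right)} = 23 \left(-38 + h\right) = -874 + 23 h$)
$- \frac{33623}{R{\left(122,7 \right)}} + \frac{p{\left(214 \right)}}{H{\left(21 \right)}} = - \frac{33623}{19} + \frac{-874 + 23 \cdot 214}{-7 + 21} = \left(-33623\right) \frac{1}{19} + \frac{-874 + 4922}{14} = - \frac{33623}{19} + 4048 \cdot \frac{1}{14} = - \frac{33623}{19} + \frac{2024}{7} = - \frac{196905}{133}$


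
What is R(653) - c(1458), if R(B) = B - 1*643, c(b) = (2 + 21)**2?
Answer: -519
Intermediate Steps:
c(b) = 529 (c(b) = 23**2 = 529)
R(B) = -643 + B (R(B) = B - 643 = -643 + B)
R(653) - c(1458) = (-643 + 653) - 1*529 = 10 - 529 = -519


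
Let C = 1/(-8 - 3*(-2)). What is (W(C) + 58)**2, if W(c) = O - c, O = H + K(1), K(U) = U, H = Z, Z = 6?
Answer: 17161/4 ≈ 4290.3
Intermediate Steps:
H = 6
O = 7 (O = 6 + 1 = 7)
C = -1/2 (C = 1/(-8 + 6) = 1/(-2) = -1/2 ≈ -0.50000)
W(c) = 7 - c
(W(C) + 58)**2 = ((7 - 1*(-1/2)) + 58)**2 = ((7 + 1/2) + 58)**2 = (15/2 + 58)**2 = (131/2)**2 = 17161/4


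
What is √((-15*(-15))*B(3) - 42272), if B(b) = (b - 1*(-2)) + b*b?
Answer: I*√39122 ≈ 197.79*I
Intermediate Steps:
B(b) = 2 + b + b² (B(b) = (b + 2) + b² = (2 + b) + b² = 2 + b + b²)
√((-15*(-15))*B(3) - 42272) = √((-15*(-15))*(2 + 3 + 3²) - 42272) = √(225*(2 + 3 + 9) - 42272) = √(225*14 - 42272) = √(3150 - 42272) = √(-39122) = I*√39122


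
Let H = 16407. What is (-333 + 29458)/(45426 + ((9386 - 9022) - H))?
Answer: 29125/29383 ≈ 0.99122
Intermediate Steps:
(-333 + 29458)/(45426 + ((9386 - 9022) - H)) = (-333 + 29458)/(45426 + ((9386 - 9022) - 1*16407)) = 29125/(45426 + (364 - 16407)) = 29125/(45426 - 16043) = 29125/29383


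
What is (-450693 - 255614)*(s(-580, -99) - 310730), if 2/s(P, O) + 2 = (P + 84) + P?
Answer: 16899249707371/77 ≈ 2.1947e+11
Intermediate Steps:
s(P, O) = 2/(82 + 2*P) (s(P, O) = 2/(-2 + ((P + 84) + P)) = 2/(-2 + ((84 + P) + P)) = 2/(-2 + (84 + 2*P)) = 2/(82 + 2*P))
(-450693 - 255614)*(s(-580, -99) - 310730) = (-450693 - 255614)*(1/(41 - 580) - 310730) = -706307*(1/(-539) - 310730) = -706307*(-1/539 - 310730) = -706307*(-167483471/539) = 16899249707371/77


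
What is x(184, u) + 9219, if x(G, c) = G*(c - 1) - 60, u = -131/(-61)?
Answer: 571579/61 ≈ 9370.1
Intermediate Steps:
u = 131/61 (u = -131*(-1/61) = 131/61 ≈ 2.1475)
x(G, c) = -60 + G*(-1 + c) (x(G, c) = G*(-1 + c) - 60 = -60 + G*(-1 + c))
x(184, u) + 9219 = (-60 - 1*184 + 184*(131/61)) + 9219 = (-60 - 184 + 24104/61) + 9219 = 9220/61 + 9219 = 571579/61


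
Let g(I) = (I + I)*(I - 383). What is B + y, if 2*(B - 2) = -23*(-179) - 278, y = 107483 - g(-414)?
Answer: -1101023/2 ≈ -5.5051e+5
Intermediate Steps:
g(I) = 2*I*(-383 + I) (g(I) = (2*I)*(-383 + I) = 2*I*(-383 + I))
y = -552433 (y = 107483 - 2*(-414)*(-383 - 414) = 107483 - 2*(-414)*(-797) = 107483 - 1*659916 = 107483 - 659916 = -552433)
B = 3843/2 (B = 2 + (-23*(-179) - 278)/2 = 2 + (4117 - 278)/2 = 2 + (½)*3839 = 2 + 3839/2 = 3843/2 ≈ 1921.5)
B + y = 3843/2 - 552433 = -1101023/2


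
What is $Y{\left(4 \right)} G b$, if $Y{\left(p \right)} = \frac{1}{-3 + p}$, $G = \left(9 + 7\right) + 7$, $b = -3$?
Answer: $-69$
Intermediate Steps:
$G = 23$ ($G = 16 + 7 = 23$)
$Y{\left(4 \right)} G b = \frac{1}{-3 + 4} \cdot 23 \left(-3\right) = 1^{-1} \cdot 23 \left(-3\right) = 1 \cdot 23 \left(-3\right) = 23 \left(-3\right) = -69$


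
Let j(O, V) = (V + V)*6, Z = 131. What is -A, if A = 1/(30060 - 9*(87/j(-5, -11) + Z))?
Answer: -44/1271025 ≈ -3.4618e-5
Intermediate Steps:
j(O, V) = 12*V (j(O, V) = (2*V)*6 = 12*V)
A = 44/1271025 (A = 1/(30060 - 9*(87/((12*(-11))) + 131)) = 1/(30060 - 9*(87/(-132) + 131)) = 1/(30060 - 9*(87*(-1/132) + 131)) = 1/(30060 - 9*(-29/44 + 131)) = 1/(30060 - 9*5735/44) = 1/(30060 - 51615/44) = 1/(1271025/44) = 44/1271025 ≈ 3.4618e-5)
-A = -1*44/1271025 = -44/1271025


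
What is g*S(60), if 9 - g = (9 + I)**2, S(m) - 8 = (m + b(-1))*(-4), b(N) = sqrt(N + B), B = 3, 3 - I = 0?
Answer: 31320 + 540*sqrt(2) ≈ 32084.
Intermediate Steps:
I = 3 (I = 3 - 1*0 = 3 + 0 = 3)
b(N) = sqrt(3 + N) (b(N) = sqrt(N + 3) = sqrt(3 + N))
S(m) = 8 - 4*m - 4*sqrt(2) (S(m) = 8 + (m + sqrt(3 - 1))*(-4) = 8 + (m + sqrt(2))*(-4) = 8 + (-4*m - 4*sqrt(2)) = 8 - 4*m - 4*sqrt(2))
g = -135 (g = 9 - (9 + 3)**2 = 9 - 1*12**2 = 9 - 1*144 = 9 - 144 = -135)
g*S(60) = -135*(8 - 4*60 - 4*sqrt(2)) = -135*(8 - 240 - 4*sqrt(2)) = -135*(-232 - 4*sqrt(2)) = 31320 + 540*sqrt(2)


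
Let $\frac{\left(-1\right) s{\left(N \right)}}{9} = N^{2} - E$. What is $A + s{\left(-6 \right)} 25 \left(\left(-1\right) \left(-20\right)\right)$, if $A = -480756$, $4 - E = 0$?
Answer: $-624756$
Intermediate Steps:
$E = 4$ ($E = 4 - 0 = 4 + 0 = 4$)
$s{\left(N \right)} = 36 - 9 N^{2}$ ($s{\left(N \right)} = - 9 \left(N^{2} - 4\right) = - 9 \left(-4 + N^{2}\right) = 36 - 9 N^{2}$)
$A + s{\left(-6 \right)} 25 \left(\left(-1\right) \left(-20\right)\right) = -480756 + \left(36 - 9 \left(-6\right)^{2}\right) 25 \left(\left(-1\right) \left(-20\right)\right) = -480756 + \left(36 - 324\right) 25 \cdot 20 = -480756 + \left(-288\right) 25 \cdot 20 = -480756 - 144000 = -624756$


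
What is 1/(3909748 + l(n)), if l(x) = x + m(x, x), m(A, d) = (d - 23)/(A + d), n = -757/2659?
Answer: 2012863/7869868830138 ≈ 2.5577e-7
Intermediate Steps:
n = -757/2659 (n = -757*1/2659 = -757/2659 ≈ -0.28469)
m(A, d) = (-23 + d)/(A + d)
l(x) = x + (-23 + x)/(2*x) (l(x) = x + (-23 + x)/(x + x) = x + (-23 + x)/((2*x)) = x + (1/(2*x))*(-23 + x) = x + (-23 + x)/(2*x))
1/(3909748 + l(n)) = 1/(3909748 + (½ - 757/2659 - 23/(2*(-757/2659)))) = 1/(3909748 + (½ - 757/2659 - 23/2*(-2659/757))) = 1/(3909748 + (½ - 757/2659 + 61157/1514)) = 1/(3909748 + 81741614/2012863) = 1/(7869868830138/2012863) = 2012863/7869868830138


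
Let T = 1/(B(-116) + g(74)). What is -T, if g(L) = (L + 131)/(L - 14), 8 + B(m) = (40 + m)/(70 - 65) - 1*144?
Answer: 60/9827 ≈ 0.0061056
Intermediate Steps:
B(m) = -144 + m/5 (B(m) = -8 + ((40 + m)/(70 - 65) - 1*144) = -8 + ((40 + m)/5 - 144) = -8 + ((40 + m)*(⅕) - 144) = -8 + ((8 + m/5) - 144) = -8 + (-136 + m/5) = -144 + m/5)
g(L) = (131 + L)/(-14 + L)
T = -60/9827 (T = 1/((-144 + (⅕)*(-116)) + (131 + 74)/(-14 + 74)) = 1/((-144 - 116/5) + 205/60) = 1/(-836/5 + (1/60)*205) = 1/(-836/5 + 41/12) = 1/(-9827/60) = -60/9827 ≈ -0.0061056)
-T = -1*(-60/9827) = 60/9827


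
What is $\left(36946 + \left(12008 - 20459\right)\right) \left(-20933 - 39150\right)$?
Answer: $-1712065085$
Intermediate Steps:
$\left(36946 + \left(12008 - 20459\right)\right) \left(-20933 - 39150\right) = \left(36946 - 8451\right) \left(-60083\right) = 28495 \left(-60083\right) = -1712065085$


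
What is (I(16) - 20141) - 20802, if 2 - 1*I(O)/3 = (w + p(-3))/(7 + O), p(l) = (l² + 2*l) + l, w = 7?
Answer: -941572/23 ≈ -40938.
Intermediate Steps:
p(l) = l² + 3*l
I(O) = 6 - 21/(7 + O) (I(O) = 6 - 3*(7 - 3*(3 - 3))/(7 + O) = 6 - 3*(7 - 3*0)/(7 + O) = 6 - 3*(7 + 0)/(7 + O) = 6 - 3*7/(7 + O) = 6 - 21/(7 + O))
(I(16) - 20141) - 20802 = (3*(7 + 2*16)/(7 + 16) - 20141) - 20802 = (3*(7 + 32)/23 - 20141) - 20802 = (3*(1/23)*39 - 20141) - 20802 = (117/23 - 20141) - 20802 = -463126/23 - 20802 = -941572/23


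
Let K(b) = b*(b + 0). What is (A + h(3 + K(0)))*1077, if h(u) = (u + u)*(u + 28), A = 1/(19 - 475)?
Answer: 30448585/152 ≈ 2.0032e+5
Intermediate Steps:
K(b) = b² (K(b) = b*b = b²)
A = -1/456 (A = 1/(-456) = -1/456 ≈ -0.0021930)
h(u) = 2*u*(28 + u) (h(u) = (2*u)*(28 + u) = 2*u*(28 + u))
(A + h(3 + K(0)))*1077 = (-1/456 + 2*(3 + 0²)*(28 + (3 + 0²)))*1077 = (-1/456 + 2*(3 + 0)*(28 + (3 + 0)))*1077 = (-1/456 + 2*3*(28 + 3))*1077 = (-1/456 + 2*3*31)*1077 = (-1/456 + 186)*1077 = (84815/456)*1077 = 30448585/152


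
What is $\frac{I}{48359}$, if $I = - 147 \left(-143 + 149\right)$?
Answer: $- \frac{882}{48359} \approx -0.018239$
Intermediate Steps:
$I = -882$ ($I = \left(-147\right) 6 = -882$)
$\frac{I}{48359} = - \frac{882}{48359}$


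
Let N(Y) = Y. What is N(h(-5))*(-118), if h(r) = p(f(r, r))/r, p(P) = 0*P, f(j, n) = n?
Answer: 0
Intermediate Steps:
p(P) = 0
h(r) = 0 (h(r) = 0/r = 0)
N(h(-5))*(-118) = 0*(-118) = 0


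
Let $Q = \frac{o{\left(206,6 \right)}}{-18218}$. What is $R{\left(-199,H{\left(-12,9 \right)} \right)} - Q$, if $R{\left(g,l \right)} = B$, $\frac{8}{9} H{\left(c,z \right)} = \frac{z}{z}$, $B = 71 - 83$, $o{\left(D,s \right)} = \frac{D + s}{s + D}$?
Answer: $- \frac{218615}{18218} \approx -12.0$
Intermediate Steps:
$o{\left(D,s \right)} = 1$ ($o{\left(D,s \right)} = \frac{D + s}{D + s} = 1$)
$B = -12$
$H{\left(c,z \right)} = \frac{9}{8}$ ($H{\left(c,z \right)} = \frac{9 \frac{z}{z}}{8} = \frac{9}{8} \cdot 1 = \frac{9}{8}$)
$R{\left(g,l \right)} = -12$
$Q = - \frac{1}{18218}$ ($Q = 1 \frac{1}{-18218} = 1 \left(- \frac{1}{18218}\right) = - \frac{1}{18218} \approx -5.4891 \cdot 10^{-5}$)
$R{\left(-199,H{\left(-12,9 \right)} \right)} - Q = -12 - - \frac{1}{18218} = -12 + \frac{1}{18218} = - \frac{218615}{18218}$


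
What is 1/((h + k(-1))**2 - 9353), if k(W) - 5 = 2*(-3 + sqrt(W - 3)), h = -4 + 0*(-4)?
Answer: -146/1364249 + 5*I/10913992 ≈ -0.00010702 + 4.5813e-7*I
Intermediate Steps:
h = -4 (h = -4 + 0 = -4)
k(W) = -1 + 2*sqrt(-3 + W) (k(W) = 5 + 2*(-3 + sqrt(W - 3)) = 5 + 2*(-3 + sqrt(-3 + W)) = 5 + (-6 + 2*sqrt(-3 + W)) = -1 + 2*sqrt(-3 + W))
1/((h + k(-1))**2 - 9353) = 1/((-4 + (-1 + 2*sqrt(-3 - 1)))**2 - 9353) = 1/((-4 + (-1 + 2*sqrt(-4)))**2 - 9353) = 1/((-4 + (-1 + 2*(2*I)))**2 - 9353) = 1/((-4 + (-1 + 4*I))**2 - 9353) = 1/((-5 + 4*I)**2 - 9353) = 1/(-9353 + (-5 + 4*I)**2)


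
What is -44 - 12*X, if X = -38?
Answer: 412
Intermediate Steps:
-44 - 12*X = -44 - 12*(-38) = -44 + 456 = 412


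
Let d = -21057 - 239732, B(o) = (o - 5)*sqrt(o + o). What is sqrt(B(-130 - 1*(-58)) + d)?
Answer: sqrt(-260789 - 924*I) ≈ 0.9047 - 510.68*I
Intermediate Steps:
B(o) = sqrt(2)*sqrt(o)*(-5 + o) (B(o) = (-5 + o)*sqrt(2*o) = (-5 + o)*(sqrt(2)*sqrt(o)) = sqrt(2)*sqrt(o)*(-5 + o))
d = -260789
sqrt(B(-130 - 1*(-58)) + d) = sqrt(sqrt(2)*sqrt(-130 - 1*(-58))*(-5 + (-130 - 1*(-58))) - 260789) = sqrt(sqrt(2)*sqrt(-130 + 58)*(-5 + (-130 + 58)) - 260789) = sqrt(sqrt(2)*sqrt(-72)*(-5 - 72) - 260789) = sqrt(sqrt(2)*(6*I*sqrt(2))*(-77) - 260789) = sqrt(-924*I - 260789) = sqrt(-260789 - 924*I)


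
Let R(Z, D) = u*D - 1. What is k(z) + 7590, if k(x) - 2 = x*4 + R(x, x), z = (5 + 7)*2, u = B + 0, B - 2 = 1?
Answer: 7759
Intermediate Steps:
B = 3 (B = 2 + 1 = 3)
u = 3 (u = 3 + 0 = 3)
R(Z, D) = -1 + 3*D (R(Z, D) = 3*D - 1 = -1 + 3*D)
z = 24 (z = 12*2 = 24)
k(x) = 1 + 7*x (k(x) = 2 + (x*4 + (-1 + 3*x)) = 2 + (4*x + (-1 + 3*x)) = 2 + (-1 + 7*x) = 1 + 7*x)
k(z) + 7590 = (1 + 7*24) + 7590 = (1 + 168) + 7590 = 169 + 7590 = 7759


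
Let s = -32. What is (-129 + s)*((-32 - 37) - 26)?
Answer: 15295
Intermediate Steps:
(-129 + s)*((-32 - 37) - 26) = (-129 - 32)*((-32 - 37) - 26) = -161*(-69 - 26) = -161*(-95) = 15295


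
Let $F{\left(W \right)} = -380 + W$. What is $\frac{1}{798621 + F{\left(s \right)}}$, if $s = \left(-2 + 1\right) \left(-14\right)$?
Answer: $\frac{1}{798255} \approx 1.2527 \cdot 10^{-6}$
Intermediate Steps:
$s = 14$ ($s = \left(-1\right) \left(-14\right) = 14$)
$\frac{1}{798621 + F{\left(s \right)}} = \frac{1}{798621 + \left(-380 + 14\right)} = \frac{1}{798621 - 366} = \frac{1}{798255}$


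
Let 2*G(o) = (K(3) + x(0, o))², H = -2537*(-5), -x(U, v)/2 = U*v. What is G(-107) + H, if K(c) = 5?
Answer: 25395/2 ≈ 12698.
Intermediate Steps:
x(U, v) = -2*U*v
H = 12685
G(o) = 25/2 (G(o) = (5 - 2*0*o)²/2 = (5 + 0)²/2 = (½)*5² = (½)*25 = 25/2)
G(-107) + H = 25/2 + 12685 = 25395/2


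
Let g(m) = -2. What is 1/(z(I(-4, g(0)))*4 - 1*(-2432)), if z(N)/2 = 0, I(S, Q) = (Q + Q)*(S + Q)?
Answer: 1/2432 ≈ 0.00041118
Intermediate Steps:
I(S, Q) = 2*Q*(Q + S) (I(S, Q) = (2*Q)*(Q + S) = 2*Q*(Q + S))
z(N) = 0 (z(N) = 2*0 = 0)
1/(z(I(-4, g(0)))*4 - 1*(-2432)) = 1/(0*4 - 1*(-2432)) = 1/(0 + 2432) = 1/2432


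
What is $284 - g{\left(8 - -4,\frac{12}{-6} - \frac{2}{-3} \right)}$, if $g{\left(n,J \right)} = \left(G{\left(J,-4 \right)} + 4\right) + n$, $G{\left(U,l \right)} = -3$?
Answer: $271$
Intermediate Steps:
$g{\left(n,J \right)} = 1 + n$ ($g{\left(n,J \right)} = \left(-3 + 4\right) + n = 1 + n$)
$284 - g{\left(8 - -4,\frac{12}{-6} - \frac{2}{-3} \right)} = 284 - \left(1 + \left(8 - -4\right)\right) = 284 - \left(1 + \left(8 + 4\right)\right) = 284 - \left(1 + 12\right) = 284 - 13 = 271$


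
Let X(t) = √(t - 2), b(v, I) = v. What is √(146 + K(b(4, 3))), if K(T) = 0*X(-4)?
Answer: √146 ≈ 12.083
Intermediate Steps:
X(t) = √(-2 + t)
K(T) = 0 (K(T) = 0*√(-2 - 4) = 0*√(-6) = 0*(I*√6) = 0)
√(146 + K(b(4, 3))) = √(146 + 0) = √146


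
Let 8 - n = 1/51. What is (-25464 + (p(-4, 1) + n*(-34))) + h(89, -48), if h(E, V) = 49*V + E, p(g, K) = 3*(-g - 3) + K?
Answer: -83983/3 ≈ -27994.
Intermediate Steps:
n = 407/51 (n = 8 - 1/51 = 407/51 ≈ 7.9804)
p(g, K) = -9 + K - 3*g (p(g, K) = 3*(-3 - g) + K = (-9 - 3*g) + K = -9 + K - 3*g)
h(E, V) = E + 49*V
(-25464 + (p(-4, 1) + n*(-34))) + h(89, -48) = (-25464 + ((-9 + 1 - 3*(-4)) + (407/51)*(-34))) + (89 + 49*(-48)) = (-25464 + ((-9 + 1 + 12) - 814/3)) + (89 - 2352) = (-25464 + (4 - 814/3)) - 2263 = (-25464 - 802/3) - 2263 = -77194/3 - 2263 = -83983/3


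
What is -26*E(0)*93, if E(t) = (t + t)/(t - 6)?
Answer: 0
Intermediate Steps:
E(t) = 2*t/(-6 + t) (E(t) = (2*t)/(-6 + t) = 2*t/(-6 + t))
-26*E(0)*93 = -52*0/(-6 + 0)*93 = -52*0/(-6)*93 = -52*0*(-1)/6*93 = -26*0*93 = 0*93 = 0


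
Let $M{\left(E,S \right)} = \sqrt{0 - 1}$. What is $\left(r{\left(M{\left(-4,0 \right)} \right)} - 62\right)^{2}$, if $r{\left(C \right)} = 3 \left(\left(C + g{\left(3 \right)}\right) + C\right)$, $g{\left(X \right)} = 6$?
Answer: $1900 - 528 i \approx 1900.0 - 528.0 i$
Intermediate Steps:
$M{\left(E,S \right)} = i$ ($M{\left(E,S \right)} = \sqrt{-1} = i$)
$r{\left(C \right)} = 18 + 6 C$ ($r{\left(C \right)} = 3 \left(\left(C + 6\right) + C\right) = 3 \left(\left(6 + C\right) + C\right) = 3 \left(6 + 2 C\right) = 18 + 6 C$)
$\left(r{\left(M{\left(-4,0 \right)} \right)} - 62\right)^{2} = \left(\left(18 + 6 i\right) - 62\right)^{2} = \left(-44 + 6 i\right)^{2}$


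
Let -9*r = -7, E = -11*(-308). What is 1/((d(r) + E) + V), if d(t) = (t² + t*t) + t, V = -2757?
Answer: 81/51272 ≈ 0.0015798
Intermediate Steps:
E = 3388
r = 7/9 (r = -⅑*(-7) = 7/9 ≈ 0.77778)
d(t) = t + 2*t² (d(t) = (t² + t²) + t = 2*t² + t = t + 2*t²)
1/((d(r) + E) + V) = 1/((7*(1 + 2*(7/9))/9 + 3388) - 2757) = 1/((7*(1 + 14/9)/9 + 3388) - 2757) = 1/(((7/9)*(23/9) + 3388) - 2757) = 1/((161/81 + 3388) - 2757) = 1/(274589/81 - 2757) = 1/(51272/81) = 81/51272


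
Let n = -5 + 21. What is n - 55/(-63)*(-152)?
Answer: -7352/63 ≈ -116.70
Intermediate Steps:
n = 16
n - 55/(-63)*(-152) = 16 - 55/(-63)*(-152) = 16 - 55*(-1/63)*(-152) = 16 + (55/63)*(-152) = 16 - 8360/63 = -7352/63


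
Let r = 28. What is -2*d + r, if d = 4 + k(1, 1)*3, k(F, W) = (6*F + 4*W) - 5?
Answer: -10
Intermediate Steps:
k(F, W) = -5 + 4*W + 6*F (k(F, W) = (4*W + 6*F) - 5 = -5 + 4*W + 6*F)
d = 19 (d = 4 + (-5 + 4*1 + 6*1)*3 = 4 + (-5 + 4 + 6)*3 = 4 + 5*3 = 4 + 15 = 19)
-2*d + r = -2*19 + 28 = -38 + 28 = -10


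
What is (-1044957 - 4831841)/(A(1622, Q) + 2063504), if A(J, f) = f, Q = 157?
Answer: -5876798/2063661 ≈ -2.8478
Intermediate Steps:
(-1044957 - 4831841)/(A(1622, Q) + 2063504) = (-1044957 - 4831841)/(157 + 2063504) = -5876798/2063661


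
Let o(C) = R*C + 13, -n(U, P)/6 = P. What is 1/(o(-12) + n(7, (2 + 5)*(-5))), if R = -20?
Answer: 1/463 ≈ 0.0021598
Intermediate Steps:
n(U, P) = -6*P
o(C) = 13 - 20*C (o(C) = -20*C + 13 = 13 - 20*C)
1/(o(-12) + n(7, (2 + 5)*(-5))) = 1/((13 - 20*(-12)) - 6*(2 + 5)*(-5)) = 1/((13 + 240) - 42*(-5)) = 1/(253 - 6*(-35)) = 1/(253 + 210) = 1/463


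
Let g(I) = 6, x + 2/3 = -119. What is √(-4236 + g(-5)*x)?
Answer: I*√4954 ≈ 70.385*I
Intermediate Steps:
x = -359/3 (x = -⅔ - 119 = -359/3 ≈ -119.67)
√(-4236 + g(-5)*x) = √(-4236 + 6*(-359/3)) = √(-4236 - 718) = √(-4954) = I*√4954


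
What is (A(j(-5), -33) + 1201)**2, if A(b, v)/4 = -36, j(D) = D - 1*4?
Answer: 1117249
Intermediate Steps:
j(D) = -4 + D (j(D) = D - 4 = -4 + D)
A(b, v) = -144 (A(b, v) = 4*(-36) = -144)
(A(j(-5), -33) + 1201)**2 = (-144 + 1201)**2 = 1057**2 = 1117249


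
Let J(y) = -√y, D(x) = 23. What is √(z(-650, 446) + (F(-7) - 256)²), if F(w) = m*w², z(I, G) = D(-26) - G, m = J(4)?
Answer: 3*√13877 ≈ 353.40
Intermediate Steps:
m = -2 (m = -√4 = -1*2 = -2)
z(I, G) = 23 - G
F(w) = -2*w²
√(z(-650, 446) + (F(-7) - 256)²) = √((23 - 1*446) + (-2*(-7)² - 256)²) = √((23 - 446) + (-2*49 - 256)²) = √(-423 + (-98 - 256)²) = √(-423 + (-354)²) = √(-423 + 125316) = √124893 = 3*√13877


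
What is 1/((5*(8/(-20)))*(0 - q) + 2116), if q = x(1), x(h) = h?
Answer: 1/2118 ≈ 0.00047214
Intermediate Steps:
q = 1
1/((5*(8/(-20)))*(0 - q) + 2116) = 1/((5*(8/(-20)))*(0 - 1*1) + 2116) = 1/((5*(8*(-1/20)))*(0 - 1) + 2116) = 1/((5*(-2/5))*(-1) + 2116) = 1/(-2*(-1) + 2116) = 1/(2 + 2116) = 1/2118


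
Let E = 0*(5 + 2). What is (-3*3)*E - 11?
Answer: -11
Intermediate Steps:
E = 0 (E = 0*7 = 0)
(-3*3)*E - 11 = -3*3*0 - 11 = -9*0 - 11 = 0 - 11 = -11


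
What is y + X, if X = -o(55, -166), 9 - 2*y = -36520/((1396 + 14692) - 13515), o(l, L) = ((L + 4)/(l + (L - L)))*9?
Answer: 129941/3410 ≈ 38.106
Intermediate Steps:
o(l, L) = 9*(4 + L)/l (o(l, L) = ((4 + L)/(l + 0))*9 = ((4 + L)/l)*9 = 9*(4 + L)/l)
y = 719/62 (y = 9/2 - (-18260)/((1396 + 14692) - 13515) = 9/2 - (-18260)/(16088 - 13515) = 9/2 - (-18260)/2573 = 9/2 - ½*(-440/31) = 9/2 + 220/31 = 719/62 ≈ 11.597)
X = 1458/55 (X = -9*(4 - 166)/55 = -9*(-162)/55 = -1*(-1458/55) = 1458/55 ≈ 26.509)
y + X = 719/62 + 1458/55 = 129941/3410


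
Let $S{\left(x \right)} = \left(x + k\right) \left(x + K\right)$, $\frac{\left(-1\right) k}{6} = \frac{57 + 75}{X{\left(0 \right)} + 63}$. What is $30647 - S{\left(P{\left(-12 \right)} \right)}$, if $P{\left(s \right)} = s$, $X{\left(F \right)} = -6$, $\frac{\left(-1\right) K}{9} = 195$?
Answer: $-15109$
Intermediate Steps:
$K = -1755$ ($K = \left(-9\right) 195 = -1755$)
$k = - \frac{264}{19}$ ($k = - 6 \frac{57 + 75}{-6 + 63} = - 6 \cdot \frac{132}{57} = - 6 \cdot 132 \cdot \frac{1}{57} = \left(-6\right) \frac{44}{19} = - \frac{264}{19} \approx -13.895$)
$S{\left(x \right)} = \left(-1755 + x\right) \left(- \frac{264}{19} + x\right)$ ($S{\left(x \right)} = \left(x - \frac{264}{19}\right) \left(x - 1755\right) = \left(- \frac{264}{19} + x\right) \left(-1755 + x\right) = \left(-1755 + x\right) \left(- \frac{264}{19} + x\right)$)
$30647 - S{\left(P{\left(-12 \right)} \right)} = 30647 - \left(\frac{463320}{19} + \left(-12\right)^{2} - - \frac{403308}{19}\right) = 30647 - \left(\frac{463320}{19} + 144 + \frac{403308}{19}\right) = 30647 - 45756 = -15109$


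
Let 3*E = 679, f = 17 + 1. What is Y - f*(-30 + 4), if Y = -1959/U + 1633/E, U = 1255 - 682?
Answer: 61186774/129689 ≈ 471.80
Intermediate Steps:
f = 18
E = 679/3 (E = (⅓)*679 = 679/3 ≈ 226.33)
U = 573
Y = 492322/129689 (Y = -1959/573 + 1633/(679/3) = -1959*1/573 + 1633*(3/679) = -653/191 + 4899/679 = 492322/129689 ≈ 3.7962)
Y - f*(-30 + 4) = 492322/129689 - 18*(-30 + 4) = 492322/129689 - 18*(-26) = 492322/129689 - 1*(-468) = 492322/129689 + 468 = 61186774/129689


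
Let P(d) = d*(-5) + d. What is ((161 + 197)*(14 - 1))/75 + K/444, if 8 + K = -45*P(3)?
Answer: 175523/2775 ≈ 63.252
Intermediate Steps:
P(d) = -4*d (P(d) = -5*d + d = -4*d)
K = 532 (K = -8 - (-180)*3 = -8 - 45*(-12) = -8 + 540 = 532)
((161 + 197)*(14 - 1))/75 + K/444 = ((161 + 197)*(14 - 1))/75 + 532/444 = (358*13)*(1/75) + 532*(1/444) = 4654*(1/75) + 133/111 = 4654/75 + 133/111 = 175523/2775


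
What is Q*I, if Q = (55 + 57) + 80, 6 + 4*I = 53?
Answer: 2256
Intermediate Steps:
I = 47/4 (I = -3/2 + (1/4)*53 = -3/2 + 53/4 = 47/4 ≈ 11.750)
Q = 192 (Q = 112 + 80 = 192)
Q*I = 192*(47/4) = 2256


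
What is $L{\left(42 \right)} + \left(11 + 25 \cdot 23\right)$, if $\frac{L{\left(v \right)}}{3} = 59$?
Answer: $763$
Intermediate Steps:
$L{\left(v \right)} = 177$ ($L{\left(v \right)} = 3 \cdot 59 = 177$)
$L{\left(42 \right)} + \left(11 + 25 \cdot 23\right) = 177 + \left(11 + 25 \cdot 23\right) = 177 + \left(11 + 575\right) = 177 + 586 = 763$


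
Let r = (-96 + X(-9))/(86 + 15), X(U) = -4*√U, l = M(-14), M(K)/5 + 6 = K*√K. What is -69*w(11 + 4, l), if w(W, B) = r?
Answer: 6624/101 + 828*I/101 ≈ 65.584 + 8.198*I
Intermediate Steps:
M(K) = -30 + 5*K^(3/2) (M(K) = -30 + 5*(K*√K) = -30 + 5*K^(3/2))
l = -30 - 70*I*√14 (l = -30 + 5*(-14)^(3/2) = -30 + 5*(-14*I*√14) = -30 - 70*I*√14 ≈ -30.0 - 261.92*I)
r = -96/101 - 12*I/101 (r = (-96 - 12*I)/(86 + 15) = (-96 - 12*I)/101 = (-96 - 12*I)*(1/101) = -96/101 - 12*I/101 ≈ -0.95049 - 0.11881*I)
w(W, B) = -96/101 - 12*I/101
-69*w(11 + 4, l) = -69*(-96/101 - 12*I/101) = 6624/101 + 828*I/101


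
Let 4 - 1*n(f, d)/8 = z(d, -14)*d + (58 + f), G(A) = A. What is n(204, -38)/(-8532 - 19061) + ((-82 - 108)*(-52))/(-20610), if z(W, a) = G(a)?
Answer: -14236364/56869173 ≈ -0.25034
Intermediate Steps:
z(W, a) = a
n(f, d) = -432 - 8*f + 112*d (n(f, d) = 32 - 8*(-14*d + (58 + f)) = 32 - 8*(58 + f - 14*d) = 32 + (-464 - 8*f + 112*d) = -432 - 8*f + 112*d)
n(204, -38)/(-8532 - 19061) + ((-82 - 108)*(-52))/(-20610) = (-432 - 8*204 + 112*(-38))/(-8532 - 19061) + ((-82 - 108)*(-52))/(-20610) = (-432 - 1632 - 4256)/(-27593) - 190*(-52)*(-1/20610) = -6320*(-1/27593) + 9880*(-1/20610) = 6320/27593 - 988/2061 = -14236364/56869173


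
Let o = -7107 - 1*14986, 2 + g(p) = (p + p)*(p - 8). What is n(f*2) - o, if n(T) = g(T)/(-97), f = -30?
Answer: 2134863/97 ≈ 22009.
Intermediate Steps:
g(p) = -2 + 2*p*(-8 + p) (g(p) = -2 + (p + p)*(p - 8) = -2 + (2*p)*(-8 + p) = -2 + 2*p*(-8 + p))
n(T) = 2/97 - 2*T**2/97 + 16*T/97 (n(T) = (-2 - 16*T + 2*T**2)/(-97) = (-2 - 16*T + 2*T**2)*(-1/97) = 2/97 - 2*T**2/97 + 16*T/97)
o = -22093 (o = -7107 - 14986 = -22093)
n(f*2) - o = (2/97 - 2*(-30*2)**2/97 + 16*(-30*2)/97) - 1*(-22093) = (2/97 - 2/97*(-60)**2 + (16/97)*(-60)) + 22093 = (2/97 - 2/97*3600 - 960/97) + 22093 = (2/97 - 7200/97 - 960/97) + 22093 = -8158/97 + 22093 = 2134863/97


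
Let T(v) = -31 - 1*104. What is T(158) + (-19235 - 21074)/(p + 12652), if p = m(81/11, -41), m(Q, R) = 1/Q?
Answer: -141616134/1024823 ≈ -138.19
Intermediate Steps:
T(v) = -135 (T(v) = -31 - 104 = -135)
p = 11/81 (p = 1/(81/11) = 11/81 ≈ 0.13580)
T(158) + (-19235 - 21074)/(p + 12652) = -135 + (-19235 - 21074)/(11/81 + 12652) = -135 - 40309/1024823/81 = -135 - 40309*81/1024823 = -135 - 3265029/1024823 = -141616134/1024823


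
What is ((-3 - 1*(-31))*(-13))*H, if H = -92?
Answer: 33488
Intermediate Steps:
((-3 - 1*(-31))*(-13))*H = ((-3 - 1*(-31))*(-13))*(-92) = ((-3 + 31)*(-13))*(-92) = (28*(-13))*(-92) = -364*(-92) = 33488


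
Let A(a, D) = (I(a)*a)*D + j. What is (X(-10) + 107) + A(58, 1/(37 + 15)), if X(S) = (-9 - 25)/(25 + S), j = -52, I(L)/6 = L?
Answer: 85973/195 ≈ 440.89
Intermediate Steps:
I(L) = 6*L
X(S) = -34/(25 + S)
A(a, D) = -52 + 6*D*a**2 (A(a, D) = ((6*a)*a)*D - 52 = (6*a**2)*D - 52 = 6*D*a**2 - 52 = -52 + 6*D*a**2)
(X(-10) + 107) + A(58, 1/(37 + 15)) = (-34/(25 - 10) + 107) + (-52 + 6*58**2/(37 + 15)) = (-34/15 + 107) + (-52 + 6*3364/52) = (-34*1/15 + 107) + (-52 + 6*(1/52)*3364) = (-34/15 + 107) + (-52 + 5046/13) = 1571/15 + 4370/13 = 85973/195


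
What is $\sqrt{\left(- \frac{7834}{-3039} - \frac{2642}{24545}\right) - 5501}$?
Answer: $\frac{i \sqrt{30593844680186953065}}{74592255} \approx 74.152 i$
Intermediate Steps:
$\sqrt{\left(- \frac{7834}{-3039} - \frac{2642}{24545}\right) - 5501} = \sqrt{\left(\left(-7834\right) \left(- \frac{1}{3039}\right) - \frac{2642}{24545}\right) - 5501} = \sqrt{\left(\frac{7834}{3039} - \frac{2642}{24545}\right) - 5501} = \sqrt{\frac{184256492}{74592255} - 5501} = \sqrt{- \frac{410147738263}{74592255}} = \frac{i \sqrt{30593844680186953065}}{74592255}$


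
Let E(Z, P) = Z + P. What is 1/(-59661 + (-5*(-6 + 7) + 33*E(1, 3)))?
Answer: -1/59534 ≈ -1.6797e-5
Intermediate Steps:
E(Z, P) = P + Z
1/(-59661 + (-5*(-6 + 7) + 33*E(1, 3))) = 1/(-59661 + (-5*(-6 + 7) + 33*(3 + 1))) = 1/(-59661 + (-5*1 + 33*4)) = 1/(-59661 + (-5 + 132)) = 1/(-59661 + 127) = 1/(-59534) = -1/59534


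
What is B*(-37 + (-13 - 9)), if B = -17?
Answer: 1003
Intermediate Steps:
B*(-37 + (-13 - 9)) = -17*(-37 + (-13 - 9)) = -17*(-37 - 22) = -17*(-59) = 1003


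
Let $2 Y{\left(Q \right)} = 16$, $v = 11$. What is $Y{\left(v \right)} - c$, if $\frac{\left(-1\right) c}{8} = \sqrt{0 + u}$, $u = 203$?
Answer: $8 + 8 \sqrt{203} \approx 121.98$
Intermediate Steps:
$Y{\left(Q \right)} = 8$ ($Y{\left(Q \right)} = \frac{1}{2} \cdot 16 = 8$)
$c = - 8 \sqrt{203}$ ($c = - 8 \sqrt{0 + 203} = - 8 \sqrt{203} \approx -113.98$)
$Y{\left(v \right)} - c = 8 - - 8 \sqrt{203} = 8 + 8 \sqrt{203}$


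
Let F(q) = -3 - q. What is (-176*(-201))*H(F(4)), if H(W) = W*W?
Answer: 1733424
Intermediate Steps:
H(W) = W²
(-176*(-201))*H(F(4)) = (-176*(-201))*(-3 - 1*4)² = 35376*(-3 - 4)² = 35376*(-7)² = 35376*49 = 1733424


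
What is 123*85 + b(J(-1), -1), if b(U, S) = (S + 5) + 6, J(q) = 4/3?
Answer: 10465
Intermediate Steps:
J(q) = 4/3 (J(q) = 4*(1/3) = 4/3)
b(U, S) = 11 + S (b(U, S) = (5 + S) + 6 = 11 + S)
123*85 + b(J(-1), -1) = 123*85 + (11 - 1) = 10455 + 10 = 10465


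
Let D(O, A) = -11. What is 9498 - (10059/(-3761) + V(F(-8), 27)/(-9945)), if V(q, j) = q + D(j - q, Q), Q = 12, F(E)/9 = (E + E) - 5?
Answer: 71070871153/7480629 ≈ 9500.7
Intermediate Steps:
F(E) = -45 + 18*E (F(E) = 9*((E + E) - 5) = 9*(2*E - 5) = 9*(-5 + 2*E) = -45 + 18*E)
V(q, j) = -11 + q (V(q, j) = q - 11 = -11 + q)
9498 - (10059/(-3761) + V(F(-8), 27)/(-9945)) = 9498 - (10059/(-3761) + (-11 + (-45 + 18*(-8)))/(-9945)) = 9498 - (10059*(-1/3761) + (-11 + (-45 - 144))*(-1/9945)) = 9498 - (-10059/3761 + (-11 - 189)*(-1/9945)) = 9498 - (-10059/3761 - 200*(-1/9945)) = 9498 - (-10059/3761 + 40/1989) = 9498 - 1*(-19856911/7480629) = 9498 + 19856911/7480629 = 71070871153/7480629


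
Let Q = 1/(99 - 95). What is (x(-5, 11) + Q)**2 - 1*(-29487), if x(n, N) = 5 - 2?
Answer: 471961/16 ≈ 29498.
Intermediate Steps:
Q = 1/4 ≈ 0.25000
x(n, N) = 3
(x(-5, 11) + Q)**2 - 1*(-29487) = (3 + 1/4)**2 - 1*(-29487) = (13/4)**2 + 29487 = 169/16 + 29487 = 471961/16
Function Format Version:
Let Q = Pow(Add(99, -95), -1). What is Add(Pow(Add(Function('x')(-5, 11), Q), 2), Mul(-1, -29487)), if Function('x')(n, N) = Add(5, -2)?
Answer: Rational(471961, 16) ≈ 29498.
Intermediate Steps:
Q = Rational(1, 4) (Q = Pow(4, -1) = Rational(1, 4) ≈ 0.25000)
Function('x')(n, N) = 3
Add(Pow(Add(Function('x')(-5, 11), Q), 2), Mul(-1, -29487)) = Add(Pow(Add(3, Rational(1, 4)), 2), Mul(-1, -29487)) = Add(Pow(Rational(13, 4), 2), 29487) = Add(Rational(169, 16), 29487) = Rational(471961, 16)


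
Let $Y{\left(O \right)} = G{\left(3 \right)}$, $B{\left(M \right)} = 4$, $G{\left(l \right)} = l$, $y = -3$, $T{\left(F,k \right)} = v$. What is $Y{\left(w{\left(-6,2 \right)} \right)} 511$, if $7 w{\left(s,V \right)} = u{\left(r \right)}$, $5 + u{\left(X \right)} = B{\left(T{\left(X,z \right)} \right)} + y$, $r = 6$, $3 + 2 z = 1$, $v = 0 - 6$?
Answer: $1533$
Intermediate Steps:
$v = -6$ ($v = 0 - 6 = -6$)
$z = -1$ ($z = - \frac{3}{2} + \frac{1}{2} \cdot 1 = - \frac{3}{2} + \frac{1}{2} = -1$)
$T{\left(F,k \right)} = -6$
$u{\left(X \right)} = -4$ ($u{\left(X \right)} = -5 + \left(4 - 3\right) = -5 + 1 = -4$)
$w{\left(s,V \right)} = - \frac{4}{7}$ ($w{\left(s,V \right)} = \frac{1}{7} \left(-4\right) = - \frac{4}{7}$)
$Y{\left(O \right)} = 3$
$Y{\left(w{\left(-6,2 \right)} \right)} 511 = 3 \cdot 511 = 1533$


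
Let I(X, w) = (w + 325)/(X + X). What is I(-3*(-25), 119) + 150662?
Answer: 3766624/25 ≈ 1.5067e+5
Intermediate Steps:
I(X, w) = (325 + w)/(2*X) (I(X, w) = (325 + w)/((2*X)) = (325 + w)*(1/(2*X)) = (325 + w)/(2*X))
I(-3*(-25), 119) + 150662 = (325 + 119)/(2*((-3*(-25)))) + 150662 = (1/2)*444/75 + 150662 = (1/2)*(1/75)*444 + 150662 = 74/25 + 150662 = 3766624/25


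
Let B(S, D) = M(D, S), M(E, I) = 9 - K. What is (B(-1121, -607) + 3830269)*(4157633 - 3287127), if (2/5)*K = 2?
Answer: 3334275628138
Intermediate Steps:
K = 5 (K = (5/2)*2 = 5)
M(E, I) = 4 (M(E, I) = 9 - 1*5 = 9 - 5 = 4)
B(S, D) = 4
(B(-1121, -607) + 3830269)*(4157633 - 3287127) = (4 + 3830269)*(4157633 - 3287127) = 3830273*870506 = 3334275628138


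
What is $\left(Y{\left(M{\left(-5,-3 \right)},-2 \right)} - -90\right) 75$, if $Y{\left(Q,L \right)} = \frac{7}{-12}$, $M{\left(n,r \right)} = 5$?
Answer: $\frac{26825}{4} \approx 6706.3$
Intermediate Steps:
$Y{\left(Q,L \right)} = - \frac{7}{12}$ ($Y{\left(Q,L \right)} = 7 \left(- \frac{1}{12}\right) = - \frac{7}{12}$)
$\left(Y{\left(M{\left(-5,-3 \right)},-2 \right)} - -90\right) 75 = \left(- \frac{7}{12} - -90\right) 75 = \left(- \frac{7}{12} + 90\right) 75 = \frac{1073}{12} \cdot 75 = \frac{26825}{4}$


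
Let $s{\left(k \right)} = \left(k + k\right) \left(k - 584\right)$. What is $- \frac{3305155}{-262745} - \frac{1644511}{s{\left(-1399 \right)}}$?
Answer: $\frac{511609923845}{41652094038} \approx 12.283$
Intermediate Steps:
$s{\left(k \right)} = 2 k \left(-584 + k\right)$
$- \frac{3305155}{-262745} - \frac{1644511}{s{\left(-1399 \right)}} = - \frac{3305155}{-262745} - \frac{1644511}{2 \left(-1399\right) \left(-584 - 1399\right)} = \left(-3305155\right) \left(- \frac{1}{262745}\right) - \frac{1644511}{2 \left(-1399\right) \left(-1983\right)} = \frac{94433}{7507} - \frac{1644511}{5548434} = \frac{511609923845}{41652094038}$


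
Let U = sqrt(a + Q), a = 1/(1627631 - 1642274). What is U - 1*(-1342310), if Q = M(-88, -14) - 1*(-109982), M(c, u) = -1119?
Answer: 1342310 + 2*sqrt(648392409329)/4881 ≈ 1.3426e+6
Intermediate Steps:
a = -1/14643 (a = 1/(-14643) = -1/14643 ≈ -6.8292e-5)
Q = 108863 (Q = -1119 - 1*(-109982) = -1119 + 109982 = 108863)
U = 2*sqrt(648392409329)/4881 (U = sqrt(-1/14643 + 108863) = sqrt(1594080908/14643) = 2*sqrt(648392409329)/4881 ≈ 329.94)
U - 1*(-1342310) = 2*sqrt(648392409329)/4881 - 1*(-1342310) = 2*sqrt(648392409329)/4881 + 1342310 = 1342310 + 2*sqrt(648392409329)/4881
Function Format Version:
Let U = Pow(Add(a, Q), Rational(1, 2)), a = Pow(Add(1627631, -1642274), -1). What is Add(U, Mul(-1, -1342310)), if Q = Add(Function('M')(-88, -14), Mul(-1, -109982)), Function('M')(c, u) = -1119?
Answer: Add(1342310, Mul(Rational(2, 4881), Pow(648392409329, Rational(1, 2)))) ≈ 1.3426e+6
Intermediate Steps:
a = Rational(-1, 14643) (a = Pow(-14643, -1) = Rational(-1, 14643) ≈ -6.8292e-5)
Q = 108863 (Q = Add(-1119, Mul(-1, -109982)) = Add(-1119, 109982) = 108863)
U = Mul(Rational(2, 4881), Pow(648392409329, Rational(1, 2))) (U = Pow(Add(Rational(-1, 14643), 108863), Rational(1, 2)) = Pow(Rational(1594080908, 14643), Rational(1, 2)) = Mul(Rational(2, 4881), Pow(648392409329, Rational(1, 2))) ≈ 329.94)
Add(U, Mul(-1, -1342310)) = Add(Mul(Rational(2, 4881), Pow(648392409329, Rational(1, 2))), Mul(-1, -1342310)) = Add(Mul(Rational(2, 4881), Pow(648392409329, Rational(1, 2))), 1342310) = Add(1342310, Mul(Rational(2, 4881), Pow(648392409329, Rational(1, 2))))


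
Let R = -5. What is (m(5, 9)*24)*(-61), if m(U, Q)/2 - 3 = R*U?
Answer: 64416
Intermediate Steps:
m(U, Q) = 6 - 10*U (m(U, Q) = 6 + 2*(-5*U) = 6 - 10*U)
(m(5, 9)*24)*(-61) = ((6 - 10*5)*24)*(-61) = ((6 - 50)*24)*(-61) = -44*24*(-61) = -1056*(-61) = 64416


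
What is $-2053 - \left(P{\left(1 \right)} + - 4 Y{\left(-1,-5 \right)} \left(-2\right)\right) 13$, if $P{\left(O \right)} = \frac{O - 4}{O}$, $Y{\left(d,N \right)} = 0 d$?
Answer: $-2014$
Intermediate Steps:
$Y{\left(d,N \right)} = 0$
$P{\left(O \right)} = \frac{-4 + O}{O}$ ($P{\left(O \right)} = \frac{O - 4}{O} = \frac{-4 + O}{O}$)
$-2053 - \left(P{\left(1 \right)} + - 4 Y{\left(-1,-5 \right)} \left(-2\right)\right) 13 = -2053 - \left(\frac{-4 + 1}{1} + \left(-4\right) 0 \left(-2\right)\right) 13 = -2053 - \left(1 \left(-3\right) + 0 \left(-2\right)\right) 13 = -2053 - \left(-3 + 0\right) 13 = -2053 - \left(-3\right) 13 = -2053 - -39 = -2053 + 39 = -2014$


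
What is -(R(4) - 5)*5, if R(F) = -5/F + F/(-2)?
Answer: 165/4 ≈ 41.250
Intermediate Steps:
R(F) = -5/F - F/2 (R(F) = -5/F + F*(-½) = -5/F - F/2)
-(R(4) - 5)*5 = -((-5/4 - ½*4) - 5)*5 = -((-5*¼ - 2) - 5)*5 = -((-5/4 - 2) - 5)*5 = -(-13/4 - 5)*5 = -(-33)*5/4 = -1*(-165/4) = 165/4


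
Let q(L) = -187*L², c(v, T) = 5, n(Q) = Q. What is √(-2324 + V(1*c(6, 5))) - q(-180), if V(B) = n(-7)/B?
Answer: 6058800 + I*√58135/5 ≈ 6.0588e+6 + 48.222*I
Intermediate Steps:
V(B) = -7/B
√(-2324 + V(1*c(6, 5))) - q(-180) = √(-2324 - 7/(1*5)) - (-187)*(-180)² = √(-2324 - 7/5) - (-187)*32400 = √(-2324 - 7*⅕) - 1*(-6058800) = √(-2324 - 7/5) + 6058800 = √(-11627/5) + 6058800 = I*√58135/5 + 6058800 = 6058800 + I*√58135/5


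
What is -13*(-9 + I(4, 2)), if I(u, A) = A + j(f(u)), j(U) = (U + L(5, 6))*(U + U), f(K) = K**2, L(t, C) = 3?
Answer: -7813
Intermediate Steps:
j(U) = 2*U*(3 + U) (j(U) = (U + 3)*(U + U) = (3 + U)*(2*U) = 2*U*(3 + U))
I(u, A) = A + 2*u**2*(3 + u**2)
-13*(-9 + I(4, 2)) = -13*(-9 + (2 + 2*4**2*(3 + 4**2))) = -13*(-9 + (2 + 2*16*(3 + 16))) = -13*(-9 + (2 + 2*16*19)) = -13*(-9 + (2 + 608)) = -13*(-9 + 610) = -13*601 = -1*7813 = -7813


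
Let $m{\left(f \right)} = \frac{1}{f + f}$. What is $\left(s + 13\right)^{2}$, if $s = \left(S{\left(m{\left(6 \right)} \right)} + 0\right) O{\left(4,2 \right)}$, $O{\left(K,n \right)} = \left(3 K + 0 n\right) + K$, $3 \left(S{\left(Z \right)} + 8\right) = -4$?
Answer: $\frac{167281}{9} \approx 18587.0$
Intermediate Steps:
$m{\left(f \right)} = \frac{1}{2 f}$
$S{\left(Z \right)} = - \frac{28}{3}$ ($S{\left(Z \right)} = -8 + \frac{1}{3} \left(-4\right) = -8 - \frac{4}{3} = - \frac{28}{3}$)
$O{\left(K,n \right)} = 4 K$ ($O{\left(K,n \right)} = \left(3 K + 0\right) + K = 3 K + K = 4 K$)
$s = - \frac{448}{3}$ ($s = \left(- \frac{28}{3} + 0\right) 4 \cdot 4 = \left(- \frac{28}{3}\right) 16 = - \frac{448}{3} \approx -149.33$)
$\left(s + 13\right)^{2} = \left(- \frac{448}{3} + 13\right)^{2} = \left(- \frac{409}{3}\right)^{2} = \frac{167281}{9}$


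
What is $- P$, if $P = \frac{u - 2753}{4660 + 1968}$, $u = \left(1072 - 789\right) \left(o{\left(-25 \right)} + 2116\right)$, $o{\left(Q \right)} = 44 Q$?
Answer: $- \frac{284775}{6628} \approx -42.965$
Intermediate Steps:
$u = 287528$ ($u = \left(1072 - 789\right) \left(44 \left(-25\right) + 2116\right) = 283 \left(-1100 + 2116\right) = 283 \cdot 1016 = 287528$)
$P = \frac{284775}{6628}$ ($P = \frac{287528 - 2753}{4660 + 1968} = \frac{284775}{6628} \approx 42.965$)
$- P = \left(-1\right) \frac{284775}{6628} = - \frac{284775}{6628}$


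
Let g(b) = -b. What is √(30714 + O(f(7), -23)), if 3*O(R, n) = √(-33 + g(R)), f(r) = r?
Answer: √(276426 + 6*I*√10)/3 ≈ 175.25 + 0.0060147*I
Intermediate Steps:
O(R, n) = √(-33 - R)/3
√(30714 + O(f(7), -23)) = √(30714 + √(-33 - 1*7)/3) = √(30714 + √(-33 - 7)/3) = √(30714 + √(-40)/3) = √(30714 + (2*I*√10)/3) = √(30714 + 2*I*√10/3)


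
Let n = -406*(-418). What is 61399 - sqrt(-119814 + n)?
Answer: 61399 - sqrt(49894) ≈ 61176.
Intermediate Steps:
n = 169708
61399 - sqrt(-119814 + n) = 61399 - sqrt(-119814 + 169708) = 61399 - sqrt(49894)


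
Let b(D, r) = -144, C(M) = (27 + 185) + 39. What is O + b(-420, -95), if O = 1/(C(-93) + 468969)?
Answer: -67567679/469220 ≈ -144.00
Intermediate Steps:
C(M) = 251 (C(M) = 212 + 39 = 251)
O = 1/469220 (O = 1/(251 + 468969) = 1/469220 ≈ 2.1312e-6)
O + b(-420, -95) = 1/469220 - 144 = -67567679/469220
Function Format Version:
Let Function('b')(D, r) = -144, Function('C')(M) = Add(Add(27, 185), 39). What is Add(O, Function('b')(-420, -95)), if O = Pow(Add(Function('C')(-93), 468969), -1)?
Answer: Rational(-67567679, 469220) ≈ -144.00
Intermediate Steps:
Function('C')(M) = 251 (Function('C')(M) = Add(212, 39) = 251)
O = Rational(1, 469220) (O = Pow(Add(251, 468969), -1) = Pow(469220, -1) = Rational(1, 469220) ≈ 2.1312e-6)
Add(O, Function('b')(-420, -95)) = Add(Rational(1, 469220), -144) = Rational(-67567679, 469220)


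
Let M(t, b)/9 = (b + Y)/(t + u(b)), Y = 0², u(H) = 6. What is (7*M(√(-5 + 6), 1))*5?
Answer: 45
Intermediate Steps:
Y = 0
M(t, b) = 9*b/(6 + t) (M(t, b) = 9*((b + 0)/(t + 6)) = 9*(b/(6 + t)) = 9*b/(6 + t))
(7*M(√(-5 + 6), 1))*5 = (7*(9*1/(6 + √(-5 + 6))))*5 = (7*(9*1/(6 + √1)))*5 = (7*(9*1/(6 + 1)))*5 = (7*(9*1/7))*5 = (7*(9*1*(⅐)))*5 = (7*(9/7))*5 = 9*5 = 45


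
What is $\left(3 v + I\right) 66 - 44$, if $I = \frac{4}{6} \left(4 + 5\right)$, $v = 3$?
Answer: $946$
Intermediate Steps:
$I = 6$ ($I = 4 \cdot \frac{1}{6} \cdot 9 = \frac{2}{3} \cdot 9 = 6$)
$\left(3 v + I\right) 66 - 44 = \left(3 \cdot 3 + 6\right) 66 - 44 = \left(9 + 6\right) 66 - 44 = 15 \cdot 66 - 44 = 990 - 44 = 946$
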